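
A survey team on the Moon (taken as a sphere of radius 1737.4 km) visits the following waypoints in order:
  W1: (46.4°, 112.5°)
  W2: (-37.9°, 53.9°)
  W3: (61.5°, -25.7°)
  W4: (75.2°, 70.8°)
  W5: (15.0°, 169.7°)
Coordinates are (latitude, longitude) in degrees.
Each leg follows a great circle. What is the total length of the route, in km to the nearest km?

Leg W1→W2: central angle 1.7328 rad, distance 3010.6 km.
Leg W2→W3: central angle 2.0622 rad, distance 3582.9 km.
Leg W3→W4: central angle 0.5811 rad, distance 1009.6 km.
Leg W4→W5: central angle 1.3571 rad, distance 2357.9 km.
Total: 3010.6 + 3582.9 + 1009.6 + 2357.9 ≈ 9961 km.

9961 km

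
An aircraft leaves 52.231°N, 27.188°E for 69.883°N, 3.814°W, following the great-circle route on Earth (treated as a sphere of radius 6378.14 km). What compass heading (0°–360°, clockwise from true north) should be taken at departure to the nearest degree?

333°

Δλ = -31.002° = -0.5411 rad.
y = sin Δλ · cos φ₂ = (-0.5151)(0.3439) = -0.1772
x = cos φ₁ sin φ₂ − sin φ₁ cos φ₂ cos Δλ = (0.6125)(0.9390) − (0.7905)(0.3439)(0.8571) = 0.3421
θ = atan2(y, x) = -27.38°; adding 360° gives 333°.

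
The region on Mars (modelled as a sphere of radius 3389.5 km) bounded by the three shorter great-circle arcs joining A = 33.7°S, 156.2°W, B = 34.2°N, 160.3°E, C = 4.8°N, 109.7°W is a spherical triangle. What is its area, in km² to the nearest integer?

Side lengths (central angles): a = 1.5237, b = 1.0190, c = 1.3824 rad; semiperimeter s = 1.9626.
By l'Huilier's theorem, tan(E/4) = √[tan(s/2) tan((s−a)/2) tan((s−b)/2) tan((s−c)/2)], giving spherical excess E = 0.8866 rad.
Area = E·R² = 0.8866 × (3389.5)² ≈ 10185440 km².

10185440 km²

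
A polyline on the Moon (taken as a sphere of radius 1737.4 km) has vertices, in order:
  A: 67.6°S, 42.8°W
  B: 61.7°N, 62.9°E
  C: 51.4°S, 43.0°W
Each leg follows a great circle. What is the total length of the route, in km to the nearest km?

Leg A→B: central angle 2.6118 rad, distance 4537.8 km.
Leg B→C: central angle 2.4483 rad, distance 4253.7 km.
Total: 4537.8 + 4253.7 ≈ 8791 km.

8791 km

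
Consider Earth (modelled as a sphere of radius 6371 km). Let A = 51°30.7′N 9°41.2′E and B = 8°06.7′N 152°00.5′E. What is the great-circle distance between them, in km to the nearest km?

With latitudes φ₁ = 51.512°, φ₂ = 8.112° and longitude difference Δλ = 142.322°:
Haversine: a = sin²(Δφ/2) + cos φ₁ cos φ₂ sin²(Δλ/2) = 0.1367 + (0.6224)(0.9900)(0.8957) = 0.68860.
Central angle c = 2·arcsin(√a) = 1.95756 rad.
Distance = R·c = 6371 × 1.9576 ≈ 12472 km.

12472 km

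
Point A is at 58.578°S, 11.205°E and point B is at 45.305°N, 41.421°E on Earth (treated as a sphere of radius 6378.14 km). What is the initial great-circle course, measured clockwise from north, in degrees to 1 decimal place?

With φ₁ = -1.0224, φ₂ = 0.7907, Δλ = 0.5274 rad, the forward-azimuth formula gives
θ = atan2( sin Δλ cos φ₂ , cos φ₁ sin φ₂ − sin φ₁ cos φ₂ cos Δλ ) = atan2(0.3540, 0.8892) = 21.70°.
So the initial bearing is 21.7°.

21.7°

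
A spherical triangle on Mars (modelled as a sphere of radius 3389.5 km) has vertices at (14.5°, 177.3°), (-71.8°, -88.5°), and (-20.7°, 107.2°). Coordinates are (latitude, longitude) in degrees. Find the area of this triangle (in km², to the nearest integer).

17116842 km²

Side lengths (central angles): a = 1.5162, b = 1.3492, c = 1.8338 rad; semiperimeter s = 2.3496.
By l'Huilier's theorem, tan(E/4) = √[tan(s/2) tan((s−a)/2) tan((s−b)/2) tan((s−c)/2)], giving spherical excess E = 1.4899 rad.
Area = E·R² = 1.4899 × (3389.5)² ≈ 17116842 km².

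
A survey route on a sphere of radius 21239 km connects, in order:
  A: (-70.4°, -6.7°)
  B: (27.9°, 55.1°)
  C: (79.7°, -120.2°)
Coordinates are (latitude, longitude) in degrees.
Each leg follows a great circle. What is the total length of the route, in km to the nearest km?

66676 km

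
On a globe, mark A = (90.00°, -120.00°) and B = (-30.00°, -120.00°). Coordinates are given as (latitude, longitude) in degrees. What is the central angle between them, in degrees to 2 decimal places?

With latitudes φ₁ = 90.000°, φ₂ = -30.000° and longitude difference Δλ = 0.000°:
Haversine: a = sin²(Δφ/2) + cos φ₁ cos φ₂ sin²(Δλ/2) = 0.7500 + (0.0000)(0.8660)(0.0000) = 0.75000.
Central angle c = 2·arcsin(√a) = 2.09440 rad.
So the angular separation is 120.00°.

120.00°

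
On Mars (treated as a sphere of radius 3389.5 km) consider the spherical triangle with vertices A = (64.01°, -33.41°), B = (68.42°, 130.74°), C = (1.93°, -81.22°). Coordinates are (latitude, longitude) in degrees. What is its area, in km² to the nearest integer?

Side lengths (central angles): a = 1.8552, b = 1.2404, c = 0.8219 rad; semiperimeter s = 1.9587.
By l'Huilier's theorem, tan(E/4) = √[tan(s/2) tan((s−a)/2) tan((s−b)/2) tan((s−c)/2)], giving spherical excess E = 0.5409 rad.
Area = E·R² = 0.5409 × (3389.5)² ≈ 6214017 km².

6214017 km²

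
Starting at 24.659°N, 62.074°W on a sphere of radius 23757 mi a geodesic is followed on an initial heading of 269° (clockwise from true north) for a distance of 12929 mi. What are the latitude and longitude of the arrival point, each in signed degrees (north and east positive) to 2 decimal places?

20.41°, -95.60°

Angular distance δ = d/R = 12929/23757 = 0.54422 rad; initial bearing θ = 4.6949 rad.
sin φ₂ = sin φ₁ cos δ + cos φ₁ sin δ cos θ = (0.4172)(0.8555) + (0.9088)(0.5177)(-0.0175) = 0.3487, so φ₂ = 20.41°.
Δλ = atan2(sin θ sin δ cos φ₁, cos δ − sin φ₁ sin φ₂) = atan2(-0.4705, 0.7100) = -33.528°.
λ₂ = -62.074° − 33.528° = -95.60°.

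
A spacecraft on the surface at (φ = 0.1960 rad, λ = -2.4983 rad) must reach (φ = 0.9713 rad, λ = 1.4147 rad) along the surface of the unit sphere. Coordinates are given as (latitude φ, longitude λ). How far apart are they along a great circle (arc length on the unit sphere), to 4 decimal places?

Let φ₁ = 0.1960 rad, φ₂ = 0.9713 rad, and Δλ = -2.3702 rad.
cos c = sin φ₁ sin φ₂ + cos φ₁ cos φ₂ cos Δλ = (0.1947)(0.8256) + (0.9809)(0.5642)(-0.7169) = -0.23598,
so c = arccos(-0.23598) = 1.80902 rad.
On the unit sphere the arc length equals the central angle: 1.8090.

1.8090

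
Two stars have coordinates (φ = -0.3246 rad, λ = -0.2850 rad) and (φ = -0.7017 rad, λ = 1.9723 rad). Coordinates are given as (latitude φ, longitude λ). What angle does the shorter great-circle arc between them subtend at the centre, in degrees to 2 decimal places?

104.65°

In radians: φ₁ = -0.3246, φ₂ = -0.7017, Δλ = 129.334° = 2.2573 rad.
cos c = sin φ₁ sin φ₂ + cos φ₁ cos φ₂ cos Δλ = (-0.3189)(-0.6455) + (0.9478)(0.7637)(-0.6338) = -0.25294,
so c = arccos(-0.25294) = 1.82651 rad.
So the angular separation is 104.65°.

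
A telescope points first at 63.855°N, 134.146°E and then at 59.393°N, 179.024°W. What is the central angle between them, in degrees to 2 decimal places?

22.16°

With latitudes φ₁ = 63.855°, φ₂ = 59.393° and longitude difference Δλ = 46.830°:
cos c = sin φ₁ sin φ₂ + cos φ₁ cos φ₂ cos Δλ = (0.8977)(0.8607) + (0.4406)(0.5091)(0.6842) = 0.92611,
so c = arccos(0.92611) = 0.38683 rad.
So the angular separation is 22.16°.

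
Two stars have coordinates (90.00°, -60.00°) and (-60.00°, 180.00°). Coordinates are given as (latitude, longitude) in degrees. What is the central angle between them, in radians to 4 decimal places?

2.6180 rad

Let φ₁ = 1.5708 rad, φ₂ = -1.0472 rad, and Δλ = -2.0944 rad.
Haversine: a = sin²(Δφ/2) + cos φ₁ cos φ₂ sin²(Δλ/2) = 0.9330 + (0.0000)(0.5000)(0.7500) = 0.93301.
Central angle c = 2·arcsin(√a) = 2.61799 rad.
So the angular separation is 2.6180 rad.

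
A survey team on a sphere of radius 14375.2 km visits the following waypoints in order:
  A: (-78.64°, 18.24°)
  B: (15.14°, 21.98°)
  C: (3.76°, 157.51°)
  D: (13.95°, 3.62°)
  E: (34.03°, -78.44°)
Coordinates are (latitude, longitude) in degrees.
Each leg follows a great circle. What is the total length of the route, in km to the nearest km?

112971 km

Leg A→B: central angle 1.6372 rad, distance 23534.7 km.
Leg B→C: central angle 2.3053 rad, distance 33139.5 km.
Leg C→D: central angle 2.5940 rad, distance 37289.3 km.
Leg D→E: central angle 1.3222 rad, distance 19007.3 km.
Total: 23534.7 + 33139.5 + 37289.3 + 19007.3 ≈ 112971 km.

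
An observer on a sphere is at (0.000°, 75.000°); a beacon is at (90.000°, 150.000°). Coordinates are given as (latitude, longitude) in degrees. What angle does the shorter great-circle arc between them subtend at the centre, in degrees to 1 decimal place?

90.0°

Let φ₁ = 0.0000 rad, φ₂ = 1.5708 rad, and Δλ = 1.3090 rad.
cos c = sin φ₁ sin φ₂ + cos φ₁ cos φ₂ cos Δλ = (0.0000)(1.0000) + (1.0000)(0.0000)(0.2588) = 0.00000,
so c = arccos(0.00000) = 1.57080 rad.
So the angular separation is 90.0°.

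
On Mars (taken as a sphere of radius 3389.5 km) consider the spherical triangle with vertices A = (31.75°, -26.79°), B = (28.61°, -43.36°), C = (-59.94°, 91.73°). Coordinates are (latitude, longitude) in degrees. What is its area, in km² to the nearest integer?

Side lengths (central angles): a = 2.3831, b = 2.2900, c = 0.2557 rad; semiperimeter s = 2.4644.
By l'Huilier's theorem, tan(E/4) = √[tan(s/2) tan((s−a)/2) tan((s−b)/2) tan((s−c)/2)], giving spherical excess E = 0.5626 rad.
Area = E·R² = 0.5626 × (3389.5)² ≈ 6463923 km².

6463923 km²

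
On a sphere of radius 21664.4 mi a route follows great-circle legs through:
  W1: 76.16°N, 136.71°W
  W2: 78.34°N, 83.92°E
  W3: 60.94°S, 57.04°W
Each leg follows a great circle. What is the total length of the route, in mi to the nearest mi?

69082 mi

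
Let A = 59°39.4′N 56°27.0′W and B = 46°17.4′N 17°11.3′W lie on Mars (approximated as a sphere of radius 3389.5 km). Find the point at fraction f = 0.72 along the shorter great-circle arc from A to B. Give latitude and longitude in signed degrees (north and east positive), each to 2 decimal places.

51.21°, -25.69°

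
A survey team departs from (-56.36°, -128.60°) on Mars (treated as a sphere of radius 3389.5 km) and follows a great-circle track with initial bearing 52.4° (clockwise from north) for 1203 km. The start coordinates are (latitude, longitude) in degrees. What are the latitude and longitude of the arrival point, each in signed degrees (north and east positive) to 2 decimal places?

-41.54°, -107.02°

Angular distance δ = d/R = 1203/3389.5 = 0.35492 rad; initial bearing θ = 0.9146 rad.
sin φ₂ = sin φ₁ cos δ + cos φ₁ sin δ cos θ = (-0.8325)(0.9377) + (0.5540)(0.3475)(0.6101) = -0.6632, so φ₂ = -41.54°.
Δλ = atan2(sin θ sin δ cos φ₁, cos δ − sin φ₁ sin φ₂) = atan2(0.1525, 0.3855) = 21.584°.
λ₂ = -128.600° + 21.584° = -107.02°.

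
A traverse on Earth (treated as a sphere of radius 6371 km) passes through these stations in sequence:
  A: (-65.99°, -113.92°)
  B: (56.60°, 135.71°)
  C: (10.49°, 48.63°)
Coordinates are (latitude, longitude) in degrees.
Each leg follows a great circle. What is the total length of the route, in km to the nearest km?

25225 km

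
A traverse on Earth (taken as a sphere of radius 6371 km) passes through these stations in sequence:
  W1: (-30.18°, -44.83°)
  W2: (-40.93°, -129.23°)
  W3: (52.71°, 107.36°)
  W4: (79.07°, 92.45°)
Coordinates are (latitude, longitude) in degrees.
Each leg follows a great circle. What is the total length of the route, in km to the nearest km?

Leg W1→W2: central angle 1.1668 rad, distance 7433.8 km.
Leg W2→W3: central angle 2.4547 rad, distance 15639.2 km.
Leg W3→W4: central angle 0.4687 rad, distance 2986.1 km.
Total: 7433.8 + 15639.2 + 2986.1 ≈ 26059 km.

26059 km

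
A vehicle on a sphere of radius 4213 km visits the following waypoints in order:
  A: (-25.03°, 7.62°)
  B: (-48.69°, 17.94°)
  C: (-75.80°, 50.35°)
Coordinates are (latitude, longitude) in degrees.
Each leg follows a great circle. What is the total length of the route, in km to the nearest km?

Leg A→B: central angle 0.4364 rad, distance 1838.7 km.
Leg B→C: central angle 0.5258 rad, distance 2215.3 km.
Total: 1838.7 + 2215.3 ≈ 4054 km.

4054 km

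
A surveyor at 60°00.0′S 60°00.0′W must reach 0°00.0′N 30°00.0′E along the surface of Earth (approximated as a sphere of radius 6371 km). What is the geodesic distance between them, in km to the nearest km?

10008 km

Let φ₁ = -1.0472 rad, φ₂ = 0.0000 rad, and Δλ = 1.5708 rad.
cos c = sin φ₁ sin φ₂ + cos φ₁ cos φ₂ cos Δλ = (-0.8660)(0.0000) + (0.5000)(1.0000)(0.0000) = 0.00000,
so c = arccos(0.00000) = 1.57080 rad.
Distance = R·c = 6371 × 1.5708 ≈ 10008 km.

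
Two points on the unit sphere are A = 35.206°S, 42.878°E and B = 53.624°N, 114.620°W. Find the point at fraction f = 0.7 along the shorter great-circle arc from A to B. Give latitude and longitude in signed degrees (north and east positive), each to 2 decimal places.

56.26°, -27.38°

Central angle δ = 2.7186 rad. Interpolating on the sphere with fraction f = 0.7:
P = [sin((1−f)δ)·A + sin(fδ)·B] / sin δ = 1.7740·A + 2.3031·B in Cartesian coordinates,
giving P = (0.4932, -0.2555, 0.8316), i.e. latitude 56.26°, longitude -27.38°.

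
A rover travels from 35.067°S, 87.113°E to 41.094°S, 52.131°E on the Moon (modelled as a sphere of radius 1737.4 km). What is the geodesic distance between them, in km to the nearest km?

849 km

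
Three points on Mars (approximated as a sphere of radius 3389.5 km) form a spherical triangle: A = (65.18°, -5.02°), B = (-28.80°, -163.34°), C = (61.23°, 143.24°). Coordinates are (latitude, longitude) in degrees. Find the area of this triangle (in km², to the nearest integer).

11678041 km²

Side lengths (central angles): a = 1.7426, b = 0.8972, c = 2.4640 rad; semiperimeter s = 2.5519.
By l'Huilier's theorem, tan(E/4) = √[tan(s/2) tan((s−a)/2) tan((s−b)/2) tan((s−c)/2)], giving spherical excess E = 1.0165 rad.
Area = E·R² = 1.0165 × (3389.5)² ≈ 11678041 km².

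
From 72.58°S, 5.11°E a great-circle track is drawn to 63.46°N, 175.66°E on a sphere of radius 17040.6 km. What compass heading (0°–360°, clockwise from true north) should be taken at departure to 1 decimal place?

154.3°

Δλ = 170.550° = 2.9767 rad.
y = sin Δλ · cos φ₂ = (0.1642)(0.4468) = 0.0734
x = cos φ₁ sin φ₂ − sin φ₁ cos φ₂ cos Δλ = (0.2994)(0.8946) − (-0.9541)(0.4468)(-0.9864) = -0.1527
θ = atan2(y, x) = 154.34°, so the bearing is 154.3°.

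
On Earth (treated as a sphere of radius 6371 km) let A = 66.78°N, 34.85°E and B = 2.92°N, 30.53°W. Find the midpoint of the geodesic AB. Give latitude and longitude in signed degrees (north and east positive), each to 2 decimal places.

38.56°, -13.40°

The central angle between A and B is δ = 1.3584 rad.
With f = 0.5, the slerp weights are sin((1−f)δ)/sin δ = 0.6426 and sin(fδ)/sin δ = 0.6426.
Weighted sum of the unit vectors: (0.6426)·(0.3236,0.2253,0.9190) + (0.6426)·(0.8602,-0.5073,0.0509) = (0.7607, -0.1812, 0.6233).
Converting back: φ = atan2(z, √(x²+y²)) = 38.56°, λ = atan2(y, x) = -13.40°.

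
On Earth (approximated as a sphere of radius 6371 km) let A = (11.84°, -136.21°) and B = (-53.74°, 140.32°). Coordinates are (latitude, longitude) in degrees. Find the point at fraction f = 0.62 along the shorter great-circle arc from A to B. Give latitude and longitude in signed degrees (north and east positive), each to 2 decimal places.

The central angle between A and B is δ = 1.6706 rad.
With f = 0.62, the slerp weights are sin((1−f)δ)/sin δ = 0.5960 and sin(fδ)/sin δ = 0.8645.
Weighted sum of the unit vectors: (0.5960)·(-0.7065,-0.6773,0.2052) + (0.8645)·(-0.4552,0.3776,-0.8063) = (-0.8146, -0.0772, -0.5748).
Converting back: φ = atan2(z, √(x²+y²)) = -35.09°, λ = atan2(y, x) = -174.59°.

-35.09°, -174.59°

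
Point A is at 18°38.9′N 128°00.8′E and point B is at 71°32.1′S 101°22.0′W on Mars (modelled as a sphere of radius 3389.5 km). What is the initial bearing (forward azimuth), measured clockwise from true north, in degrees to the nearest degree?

164°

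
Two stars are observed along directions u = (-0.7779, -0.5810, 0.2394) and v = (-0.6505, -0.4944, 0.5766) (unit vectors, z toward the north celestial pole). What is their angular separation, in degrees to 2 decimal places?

21.36°

u·v = 0.9313; |u| = 1.0000, |v| = 1.0000.
cos θ = (u·v)/(|u||v|) = 0.9313, so θ = 21.36°.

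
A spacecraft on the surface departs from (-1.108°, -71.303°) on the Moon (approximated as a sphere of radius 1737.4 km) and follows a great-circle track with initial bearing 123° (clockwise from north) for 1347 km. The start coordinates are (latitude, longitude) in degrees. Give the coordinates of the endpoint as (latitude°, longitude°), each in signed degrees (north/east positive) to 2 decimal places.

Angular distance δ = d/R = 1347/1737.4 = 0.77530 rad; initial bearing θ = 2.1468 rad.
sin φ₂ = sin φ₁ cos δ + cos φ₁ sin δ cos θ = (-0.0193)(0.7142) + (0.9998)(0.6999)(-0.5446) = -0.3949, so φ₂ = -23.26°.
Δλ = atan2(sin θ sin δ cos φ₁, cos δ − sin φ₁ sin φ₂) = atan2(0.5869, 0.7066) = 39.714°.
λ₂ = -71.303° + 39.714° = -31.59°.

-23.26°, -31.59°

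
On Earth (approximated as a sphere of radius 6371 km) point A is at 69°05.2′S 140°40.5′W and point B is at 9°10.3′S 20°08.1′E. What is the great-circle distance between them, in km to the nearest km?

Let φ₁ = -1.2058 rad, φ₂ = -0.1601 rad, and Δλ = 2.8067 rad.
cos c = sin φ₁ sin φ₂ + cos φ₁ cos φ₂ cos Δλ = (-0.9341)(-0.1594) + (0.3570)(0.9872)(-0.9444) = -0.18392,
so c = arccos(-0.18392) = 1.75577 rad.
Distance = R·c = 6371 × 1.7558 ≈ 11186 km.

11186 km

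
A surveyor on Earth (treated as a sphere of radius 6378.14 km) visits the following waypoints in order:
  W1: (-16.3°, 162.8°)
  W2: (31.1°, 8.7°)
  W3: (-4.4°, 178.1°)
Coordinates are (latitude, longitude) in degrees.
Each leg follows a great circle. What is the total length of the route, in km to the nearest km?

33803 km

Leg W1→W2: central angle 2.6557 rad, distance 16938.7 km.
Leg W2→W3: central angle 2.6441 rad, distance 16864.7 km.
Total: 16938.7 + 16864.7 ≈ 33803 km.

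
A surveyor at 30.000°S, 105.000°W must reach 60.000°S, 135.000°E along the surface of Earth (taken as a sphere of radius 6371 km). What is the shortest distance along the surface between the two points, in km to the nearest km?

With latitudes φ₁ = -30.000°, φ₂ = -60.000° and longitude difference Δλ = -120.000°:
Haversine: a = sin²(Δφ/2) + cos φ₁ cos φ₂ sin²(Δλ/2) = 0.0670 + (0.8660)(0.5000)(0.7500) = 0.39175.
Central angle c = 2·arcsin(√a) = 1.35256 rad.
Distance = R·c = 6371 × 1.3526 ≈ 8617 km.

8617 km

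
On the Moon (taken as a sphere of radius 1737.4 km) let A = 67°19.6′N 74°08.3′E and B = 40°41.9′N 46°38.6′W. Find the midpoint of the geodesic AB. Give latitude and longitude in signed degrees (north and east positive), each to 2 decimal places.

67.53°, -16.08°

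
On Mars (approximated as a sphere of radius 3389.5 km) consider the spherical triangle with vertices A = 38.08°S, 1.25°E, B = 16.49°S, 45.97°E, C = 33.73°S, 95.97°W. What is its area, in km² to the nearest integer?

Side lengths (central angles): a = 2.0604, b = 1.3076, c = 0.7793 rad; semiperimeter s = 2.0737.
By l'Huilier's theorem, tan(E/4) = √[tan(s/2) tan((s−a)/2) tan((s−b)/2) tan((s−c)/2)], giving spherical excess E = 0.2334 rad.
Area = E·R² = 0.2334 × (3389.5)² ≈ 2682015 km².

2682015 km²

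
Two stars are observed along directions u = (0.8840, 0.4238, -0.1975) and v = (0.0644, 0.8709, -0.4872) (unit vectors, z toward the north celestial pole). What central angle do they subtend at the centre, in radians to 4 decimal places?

1.0213 rad

u·v = 0.5222; |u| = 1.0000, |v| = 1.0000.
cos θ = (u·v)/(|u||v|) = 0.5222, so θ = 1.0213 rad.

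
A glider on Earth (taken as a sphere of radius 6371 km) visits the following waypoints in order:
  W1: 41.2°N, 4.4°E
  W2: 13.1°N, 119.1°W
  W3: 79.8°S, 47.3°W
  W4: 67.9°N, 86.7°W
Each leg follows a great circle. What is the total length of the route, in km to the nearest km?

39351 km

Leg W1→W2: central angle 1.8288 rad, distance 11651.5 km.
Leg W2→W3: central angle 1.7408 rad, distance 11090.7 km.
Leg W3→W4: central angle 2.6069 rad, distance 16608.3 km.
Total: 11651.5 + 11090.7 + 16608.3 ≈ 39351 km.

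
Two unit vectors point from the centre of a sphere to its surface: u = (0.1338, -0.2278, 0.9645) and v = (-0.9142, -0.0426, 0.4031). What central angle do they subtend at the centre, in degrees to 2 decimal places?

73.97°

u·v = 0.2762; |u| = 1.0000, |v| = 1.0000.
cos θ = (u·v)/(|u||v|) = 0.2762, so θ = 73.97°.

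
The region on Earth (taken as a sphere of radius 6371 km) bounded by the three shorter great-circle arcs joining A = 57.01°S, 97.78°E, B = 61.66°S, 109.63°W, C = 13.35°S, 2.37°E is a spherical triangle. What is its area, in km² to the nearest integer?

Side lengths (central angles): a = 1.5406, b = 1.4266, c = 1.0370 rad; semiperimeter s = 2.0021.
By l'Huilier's theorem, tan(E/4) = √[tan(s/2) tan((s−a)/2) tan((s−b)/2) tan((s−c)/2)], giving spherical excess E = 0.9363 rad.
Area = E·R² = 0.9363 × (6371)² ≈ 38005290 km².

38005290 km²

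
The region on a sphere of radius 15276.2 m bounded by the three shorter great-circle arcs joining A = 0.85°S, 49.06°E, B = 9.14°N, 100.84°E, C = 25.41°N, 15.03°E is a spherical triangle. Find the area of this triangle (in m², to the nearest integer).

79326331 m²

Side lengths (central angles): a = 1.4371, b = 0.7346, c = 0.9167 rad; semiperimeter s = 1.5442.
By l'Huilier's theorem, tan(E/4) = √[tan(s/2) tan((s−a)/2) tan((s−b)/2) tan((s−c)/2)], giving spherical excess E = 0.3399 rad.
Area = E·R² = 0.3399 × (15276.2)² ≈ 79326331 m².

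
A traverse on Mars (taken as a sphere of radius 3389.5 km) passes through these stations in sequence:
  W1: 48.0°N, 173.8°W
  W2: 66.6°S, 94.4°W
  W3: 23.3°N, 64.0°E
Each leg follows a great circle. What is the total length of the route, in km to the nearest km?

Leg W1→W2: central angle 2.2564 rad, distance 7648.1 km.
Leg W2→W3: central angle 2.3492 rad, distance 7962.7 km.
Total: 7648.1 + 7962.7 ≈ 15611 km.

15611 km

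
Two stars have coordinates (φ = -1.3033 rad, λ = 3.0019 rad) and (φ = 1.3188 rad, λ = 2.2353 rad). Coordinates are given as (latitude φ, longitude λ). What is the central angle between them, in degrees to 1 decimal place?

In radians: φ₁ = -1.3033, φ₂ = 1.3188, Δλ = -43.923° = -0.7666 rad.
cos c = sin φ₁ sin φ₂ + cos φ₁ cos φ₂ cos Δλ = (-0.9644)(0.9684) + (0.2643)(0.2493)(0.7203) = -0.88651,
so c = arccos(-0.88651) = 2.66054 rad.
So the angular separation is 152.4°.

152.4°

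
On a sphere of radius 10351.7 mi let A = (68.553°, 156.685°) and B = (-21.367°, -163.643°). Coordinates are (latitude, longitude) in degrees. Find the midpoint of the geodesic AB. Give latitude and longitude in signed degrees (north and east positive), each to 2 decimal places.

The central angle between A and B is δ = 1.6479 rad.
With f = 0.5, the slerp weights are sin((1−f)δ)/sin δ = 0.7360 and sin(fδ)/sin δ = 0.7360.
Weighted sum of the unit vectors: (0.7360)·(-0.3358,0.1447,0.9308) + (0.7360)·(-0.8936,-0.2623,-0.3643) = (-0.9048, -0.0865, 0.4169).
Converting back: φ = atan2(z, √(x²+y²)) = 24.64°, λ = atan2(y, x) = -174.54°.

24.64°, -174.54°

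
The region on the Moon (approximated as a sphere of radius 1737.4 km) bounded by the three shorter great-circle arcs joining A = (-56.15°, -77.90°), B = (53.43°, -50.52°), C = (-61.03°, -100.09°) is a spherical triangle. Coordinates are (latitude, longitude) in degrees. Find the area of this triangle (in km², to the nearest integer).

Side lengths (central angles): a = 2.1124, b = 0.2177, c = 1.9523 rad; semiperimeter s = 2.1412.
By l'Huilier's theorem, tan(E/4) = √[tan(s/2) tan((s−a)/2) tan((s−b)/2) tan((s−c)/2)], giving spherical excess E = 0.2391 rad.
Area = E·R² = 0.2391 × (1737.4)² ≈ 721588 km².

721588 km²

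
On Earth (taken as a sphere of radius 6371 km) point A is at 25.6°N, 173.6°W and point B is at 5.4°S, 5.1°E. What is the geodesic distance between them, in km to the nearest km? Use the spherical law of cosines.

With latitudes φ₁ = 25.600°, φ₂ = -5.400° and longitude difference Δλ = 178.700°:
cos c = sin φ₁ sin φ₂ + cos φ₁ cos φ₂ cos Δλ = (0.4321)(-0.0941) + (0.9018)(0.9956)(-0.9997) = -0.93826,
so c = arccos(-0.93826) = 2.78837 rad.
Distance = R·c = 6371 × 2.7884 ≈ 17765 km.

17765 km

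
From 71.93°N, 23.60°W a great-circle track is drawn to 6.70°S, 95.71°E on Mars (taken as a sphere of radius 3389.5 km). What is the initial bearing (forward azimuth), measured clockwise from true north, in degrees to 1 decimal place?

With φ₁ = 1.2554, φ₂ = -0.1169, Δλ = 2.0824 rad, the forward-azimuth formula gives
θ = atan2( sin Δλ cos φ₂ , cos φ₁ sin φ₂ − sin φ₁ cos φ₂ cos Δλ ) = atan2(0.8660, 0.4260) = 63.81°.
So the initial bearing is 63.8°.

63.8°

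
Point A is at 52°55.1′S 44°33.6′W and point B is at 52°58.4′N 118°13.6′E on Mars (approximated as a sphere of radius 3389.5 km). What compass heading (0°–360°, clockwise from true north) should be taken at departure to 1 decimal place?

Δλ = 162.787° = 2.8412 rad.
y = sin Δλ · cos φ₂ = (0.2959)(0.6022) = 0.1782
x = cos φ₁ sin φ₂ − sin φ₁ cos φ₂ cos Δλ = (0.6030)(0.7984) − (-0.7978)(0.6022)(-0.9552) = 0.0225
θ = atan2(y, x) = 82.81°, so the bearing is 82.8°.

82.8°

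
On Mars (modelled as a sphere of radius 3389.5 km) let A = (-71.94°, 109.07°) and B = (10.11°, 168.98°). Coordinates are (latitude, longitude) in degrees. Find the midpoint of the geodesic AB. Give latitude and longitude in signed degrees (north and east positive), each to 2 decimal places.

-33.50°, 155.74°

Central angle δ = 1.5847 rad. Interpolating on the sphere with fraction f = 0.5:
P = [sin((1−f)δ)·A + sin(fδ)·B] / sin δ = 0.7121·A + 0.7121·B in Cartesian coordinates,
giving P = (-0.7602, 0.3426, -0.5520), i.e. latitude -33.50°, longitude 155.74°.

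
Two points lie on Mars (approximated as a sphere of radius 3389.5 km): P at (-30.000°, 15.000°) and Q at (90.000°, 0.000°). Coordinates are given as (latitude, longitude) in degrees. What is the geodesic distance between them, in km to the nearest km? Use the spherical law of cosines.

With latitudes φ₁ = -30.000°, φ₂ = 90.000° and longitude difference Δλ = -15.000°:
cos c = sin φ₁ sin φ₂ + cos φ₁ cos φ₂ cos Δλ = (-0.5000)(1.0000) + (0.8660)(0.0000)(0.9659) = -0.50000,
so c = arccos(-0.50000) = 2.09440 rad.
Distance = R·c = 3389.5 × 2.0944 ≈ 7099 km.

7099 km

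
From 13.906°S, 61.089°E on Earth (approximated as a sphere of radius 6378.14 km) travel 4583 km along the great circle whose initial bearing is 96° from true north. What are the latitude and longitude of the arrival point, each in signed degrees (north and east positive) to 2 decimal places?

-14.34°, 103.60°

Angular distance δ = d/R = 4583/6378.14 = 0.71855 rad; initial bearing θ = 1.6755 rad.
sin φ₂ = sin φ₁ cos δ + cos φ₁ sin δ cos θ = (-0.2403)(0.7528) + (0.9707)(0.6583)(-0.1045) = -0.2477, so φ₂ = -14.34°.
Δλ = atan2(sin θ sin δ cos φ₁, cos δ − sin φ₁ sin φ₂) = atan2(0.6355, 0.6932) = 42.512°.
λ₂ = 61.089° + 42.512° = 103.60°.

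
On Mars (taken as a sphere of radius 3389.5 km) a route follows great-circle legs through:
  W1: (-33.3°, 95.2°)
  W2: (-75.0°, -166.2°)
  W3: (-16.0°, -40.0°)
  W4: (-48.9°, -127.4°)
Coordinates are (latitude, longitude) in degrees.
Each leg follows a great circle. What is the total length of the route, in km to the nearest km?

Leg W1→W2: central angle 1.0495 rad, distance 3557.4 km.
Leg W2→W3: central angle 1.4512 rad, distance 4918.9 km.
Leg W3→W4: central angle 1.3322 rad, distance 4515.4 km.
Total: 3557.4 + 4918.9 + 4515.4 ≈ 12992 km.

12992 km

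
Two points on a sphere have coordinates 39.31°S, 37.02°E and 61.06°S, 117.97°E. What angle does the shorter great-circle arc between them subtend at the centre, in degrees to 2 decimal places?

52.17°

Let φ₁ = -0.6861 rad, φ₂ = -1.0657 rad, and Δλ = 1.4128 rad.
cos c = sin φ₁ sin φ₂ + cos φ₁ cos φ₂ cos Δλ = (-0.6335)(-0.8751) + (0.7737)(0.4839)(0.1573) = 0.61330,
so c = arccos(0.61330) = 0.91057 rad.
So the angular separation is 52.17°.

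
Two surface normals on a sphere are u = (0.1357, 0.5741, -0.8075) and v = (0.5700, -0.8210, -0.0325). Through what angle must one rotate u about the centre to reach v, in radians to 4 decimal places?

1.9474 rad

u·v = -0.3677; |u| = 1.0000, |v| = 1.0000.
cos θ = (u·v)/(|u||v|) = -0.3677, so θ = 1.9474 rad.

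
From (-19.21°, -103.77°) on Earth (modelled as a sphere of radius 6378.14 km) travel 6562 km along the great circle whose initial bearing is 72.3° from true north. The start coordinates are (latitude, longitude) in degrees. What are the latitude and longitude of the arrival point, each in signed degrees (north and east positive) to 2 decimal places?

4.37°, -48.83°

Angular distance δ = d/R = 6562/6378.14 = 1.02883 rad; initial bearing θ = 1.2619 rad.
sin φ₂ = sin φ₁ cos δ + cos φ₁ sin δ cos θ = (-0.3290)(0.5158) + (0.9443)(0.8567)(0.3040) = 0.0762, so φ₂ = 4.37°.
Δλ = atan2(sin θ sin δ cos φ₁, cos δ − sin φ₁ sin φ₂) = atan2(0.7707, 0.5409) = 54.937°.
λ₂ = -103.770° + 54.937° = -48.83°.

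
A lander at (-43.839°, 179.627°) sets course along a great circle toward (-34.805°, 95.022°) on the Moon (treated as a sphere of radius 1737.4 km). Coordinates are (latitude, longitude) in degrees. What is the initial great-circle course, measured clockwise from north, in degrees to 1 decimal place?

Δλ = -84.605° = -1.4766 rad.
y = sin Δλ · cos φ₂ = (-0.9956)(0.8211) = -0.8175
x = cos φ₁ sin φ₂ − sin φ₁ cos φ₂ cos Δλ = (0.7213)(-0.5708) − (-0.6926)(0.8211)(0.0940) = -0.3582
θ = atan2(y, x) = -113.66°; adding 360° gives 246.3°.

246.3°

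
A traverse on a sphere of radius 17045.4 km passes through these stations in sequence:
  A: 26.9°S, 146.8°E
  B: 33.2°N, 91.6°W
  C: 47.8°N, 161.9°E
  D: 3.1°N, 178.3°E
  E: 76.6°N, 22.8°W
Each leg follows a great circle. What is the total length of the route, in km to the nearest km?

Leg A→B: central angle 2.2637 rad, distance 38585.1 km.
Leg B→C: central angle 1.3222 rad, distance 22538.2 km.
Leg C→D: central angle 0.8182 rad, distance 13947.2 km.
Leg D→E: central angle 1.7348 rad, distance 29570.7 km.
Total: 38585.1 + 22538.2 + 13947.2 + 29570.7 ≈ 104641 km.

104641 km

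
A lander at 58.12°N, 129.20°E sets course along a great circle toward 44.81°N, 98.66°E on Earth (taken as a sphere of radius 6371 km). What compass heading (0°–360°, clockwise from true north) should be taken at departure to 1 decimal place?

247.9°

With φ₁ = 1.0144, φ₂ = 0.7821, Δλ = -0.5330 rad, the forward-azimuth formula gives
θ = atan2( sin Δλ cos φ₂ , cos φ₁ sin φ₂ − sin φ₁ cos φ₂ cos Δλ ) = atan2(-0.3605, -0.1466) = -112.14°.
Adding 360° brings this into [0°, 360°): 247.9°.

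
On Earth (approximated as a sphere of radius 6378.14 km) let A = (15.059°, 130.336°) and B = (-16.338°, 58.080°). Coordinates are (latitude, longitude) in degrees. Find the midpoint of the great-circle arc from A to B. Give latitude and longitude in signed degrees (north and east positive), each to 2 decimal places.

Central angle δ = 1.3599 rad. Interpolating on the sphere with fraction f = 0.5:
P = [sin((1−f)δ)·A + sin(fδ)·B] / sin δ = 0.6430·A + 0.6430·B in Cartesian coordinates,
giving P = (-0.0757, 0.9970, -0.0138), i.e. latitude -0.79°, longitude 94.34°.

-0.79°, 94.34°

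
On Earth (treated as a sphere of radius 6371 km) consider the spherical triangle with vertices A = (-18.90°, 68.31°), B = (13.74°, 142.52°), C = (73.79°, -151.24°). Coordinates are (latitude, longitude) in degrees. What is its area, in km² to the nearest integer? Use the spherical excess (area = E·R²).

51291848 km²

Side lengths (central angles): a = 1.2267, b = 2.1114, c = 1.3968 rad; semiperimeter s = 2.3675.
By l'Huilier's theorem, tan(E/4) = √[tan(s/2) tan((s−a)/2) tan((s−b)/2) tan((s−c)/2)], giving spherical excess E = 1.2637 rad.
Area = E·R² = 1.2637 × (6371)² ≈ 51291848 km².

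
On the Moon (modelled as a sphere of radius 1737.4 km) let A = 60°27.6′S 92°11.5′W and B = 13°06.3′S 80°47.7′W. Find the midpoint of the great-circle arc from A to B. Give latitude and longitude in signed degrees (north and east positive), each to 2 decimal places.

-36.90°, -84.62°

The central angle between A and B is δ = 0.8393 rad.
With f = 0.5, the slerp weights are sin((1−f)δ)/sin δ = 0.5475 and sin(fδ)/sin δ = 0.5475.
Weighted sum of the unit vectors: (0.5475)·(-0.0189,-0.4927,-0.8700) + (0.5475)·(0.1558,-0.9614,-0.2267) = (0.0750, -0.7961, -0.6005).
Converting back: φ = atan2(z, √(x²+y²)) = -36.90°, λ = atan2(y, x) = -84.62°.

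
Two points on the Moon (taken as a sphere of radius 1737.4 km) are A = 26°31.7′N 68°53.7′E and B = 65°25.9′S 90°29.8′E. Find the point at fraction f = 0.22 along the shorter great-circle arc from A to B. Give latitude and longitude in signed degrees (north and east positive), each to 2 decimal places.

6.18°, 72.00°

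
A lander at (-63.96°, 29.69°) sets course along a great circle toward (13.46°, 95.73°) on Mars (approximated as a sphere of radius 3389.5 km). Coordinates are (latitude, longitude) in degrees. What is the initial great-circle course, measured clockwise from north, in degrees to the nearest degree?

63°

With φ₁ = -1.1163, φ₂ = 0.2349, Δλ = 1.1526 rad, the forward-azimuth formula gives
θ = atan2( sin Δλ cos φ₂ , cos φ₁ sin φ₂ − sin φ₁ cos φ₂ cos Δλ ) = atan2(0.8887, 0.4570) = 62.79°.
So the initial bearing is 63°.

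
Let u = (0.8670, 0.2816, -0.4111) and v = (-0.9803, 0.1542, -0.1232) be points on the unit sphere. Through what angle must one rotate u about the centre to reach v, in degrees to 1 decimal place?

139.1°

u·v = -0.7558; |u| = 1.0000, |v| = 1.0000.
cos θ = (u·v)/(|u||v|) = -0.7559, so θ = 139.1°.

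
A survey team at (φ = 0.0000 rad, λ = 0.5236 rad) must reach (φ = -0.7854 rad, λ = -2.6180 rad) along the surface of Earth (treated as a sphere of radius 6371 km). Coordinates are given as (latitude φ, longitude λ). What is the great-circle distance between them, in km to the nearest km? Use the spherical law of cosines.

With latitudes φ₁ = 0.000°, φ₂ = -45.000° and longitude difference Δλ = 180.000°:
cos c = sin φ₁ sin φ₂ + cos φ₁ cos φ₂ cos Δλ = (0.0000)(-0.7071) + (1.0000)(0.7071)(-1.0000) = -0.70711,
so c = arccos(-0.70711) = 2.35619 rad.
Distance = R·c = 6371 × 2.3562 ≈ 15011 km.

15011 km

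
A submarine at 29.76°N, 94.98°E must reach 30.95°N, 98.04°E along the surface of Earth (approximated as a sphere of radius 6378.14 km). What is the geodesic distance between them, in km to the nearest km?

In radians: φ₁ = 0.5194, φ₂ = 0.5402, Δλ = 3.060° = 0.0534 rad.
Haversine: a = sin²(Δφ/2) + cos φ₁ cos φ₂ sin²(Δλ/2) = 0.0001 + (0.8681)(0.8576)(0.0007) = 0.00064.
Central angle c = 2·arcsin(√a) = 0.05055 rad.
Distance = R·c = 6378.14 × 0.0505 ≈ 322 km.

322 km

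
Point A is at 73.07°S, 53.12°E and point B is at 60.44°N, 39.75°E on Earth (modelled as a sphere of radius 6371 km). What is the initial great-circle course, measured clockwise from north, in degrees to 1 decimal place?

350.9°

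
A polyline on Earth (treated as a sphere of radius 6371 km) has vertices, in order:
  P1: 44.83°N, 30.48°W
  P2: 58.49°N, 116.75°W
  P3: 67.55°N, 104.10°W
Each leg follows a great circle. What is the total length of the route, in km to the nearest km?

6892 km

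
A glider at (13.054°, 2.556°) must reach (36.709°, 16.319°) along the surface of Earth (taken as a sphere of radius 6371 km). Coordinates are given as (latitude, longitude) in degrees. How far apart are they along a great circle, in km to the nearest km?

With latitudes φ₁ = 13.054°, φ₂ = 36.709° and longitude difference Δλ = 13.763°:
cos c = sin φ₁ sin φ₂ + cos φ₁ cos φ₂ cos Δλ = (0.2259)(0.5978) + (0.9742)(0.8017)(0.9713) = 0.89356,
so c = arccos(0.89356) = 0.46559 rad.
Distance = R·c = 6371 × 0.4656 ≈ 2966 km.

2966 km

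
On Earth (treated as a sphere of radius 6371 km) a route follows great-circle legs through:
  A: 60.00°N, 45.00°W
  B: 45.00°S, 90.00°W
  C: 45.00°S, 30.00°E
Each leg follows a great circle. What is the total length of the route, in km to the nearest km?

Leg A→B: central angle 1.9416 rad, distance 12370.0 km.
Leg B→C: central angle 1.3181 rad, distance 8397.7 km.
Total: 12370.0 + 8397.7 ≈ 20768 km.

20768 km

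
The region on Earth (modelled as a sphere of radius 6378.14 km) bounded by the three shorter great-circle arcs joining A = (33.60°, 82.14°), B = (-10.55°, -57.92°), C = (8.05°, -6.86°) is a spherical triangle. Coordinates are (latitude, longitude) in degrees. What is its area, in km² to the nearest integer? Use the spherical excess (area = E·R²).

16440291 km²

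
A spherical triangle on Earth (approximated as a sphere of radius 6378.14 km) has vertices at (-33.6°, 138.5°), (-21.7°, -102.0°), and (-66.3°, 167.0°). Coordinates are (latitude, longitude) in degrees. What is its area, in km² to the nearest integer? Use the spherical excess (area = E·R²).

Side lengths (central angles): a = 1.2323, b = 0.6419, c = 1.7482 rad; semiperimeter s = 1.8112.
By l'Huilier's theorem, tan(E/4) = √[tan(s/2) tan((s−a)/2) tan((s−b)/2) tan((s−c)/2)], giving spherical excess E = 0.3551 rad.
Area = E·R² = 0.3551 × (6378.14)² ≈ 14444668 km².

14444668 km²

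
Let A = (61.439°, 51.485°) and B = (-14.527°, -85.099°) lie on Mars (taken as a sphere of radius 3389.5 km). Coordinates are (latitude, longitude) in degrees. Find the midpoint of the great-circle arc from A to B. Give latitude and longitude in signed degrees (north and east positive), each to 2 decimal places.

41.78°, -57.20°

The central angle between A and B is δ = 2.1609 rad.
With f = 0.5, the slerp weights are sin((1−f)δ)/sin δ = 1.0618 and sin(fδ)/sin δ = 1.0618.
Weighted sum of the unit vectors: (1.0618)·(0.2977,0.3741,0.8783) + (1.0618)·(0.0827,-0.9645,-0.2508) = (0.4039, -0.6269, 0.6662).
Converting back: φ = atan2(z, √(x²+y²)) = 41.78°, λ = atan2(y, x) = -57.20°.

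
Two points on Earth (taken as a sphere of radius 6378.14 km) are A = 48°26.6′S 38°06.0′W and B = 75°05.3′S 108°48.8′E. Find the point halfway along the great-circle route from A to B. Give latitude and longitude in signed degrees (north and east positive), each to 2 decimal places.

-74.69°, -20.68°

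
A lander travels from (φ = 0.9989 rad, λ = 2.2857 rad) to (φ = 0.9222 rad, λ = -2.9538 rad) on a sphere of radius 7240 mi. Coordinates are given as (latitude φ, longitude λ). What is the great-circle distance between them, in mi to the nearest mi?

Let φ₁ = 0.9989 rad, φ₂ = 0.9222 rad, and Δλ = 1.0437 rad.
cos c = sin φ₁ sin φ₂ + cos φ₁ cos φ₂ cos Δλ = (0.8409)(0.7969) + (0.5412)(0.6041)(0.5030) = 0.83458,
so c = arccos(0.83458) = 0.58342 rad.
Distance = R·c = 7240 × 0.5834 ≈ 4224 mi.

4224 mi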